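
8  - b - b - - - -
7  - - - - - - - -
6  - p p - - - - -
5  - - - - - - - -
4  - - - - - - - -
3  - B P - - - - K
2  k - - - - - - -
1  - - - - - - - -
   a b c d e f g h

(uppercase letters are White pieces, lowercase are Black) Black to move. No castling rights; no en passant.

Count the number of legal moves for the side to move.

5

Black to move; king on a2.
In check: yes, from the white bishop on b3.
Legal moves: Kxb3, Ka3, Kb2, Kb1, Ka1.
Count: 5.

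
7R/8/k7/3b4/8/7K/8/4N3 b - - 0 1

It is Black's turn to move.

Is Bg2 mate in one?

no

After Bg2: white king on h3; in check: yes, from the black bishop on g2.
White has 6 legal replies: Kh4, Kg4, Kg3, Kh2, Kxg2, Nxg2.
In check but a legal move exists → not checkmate.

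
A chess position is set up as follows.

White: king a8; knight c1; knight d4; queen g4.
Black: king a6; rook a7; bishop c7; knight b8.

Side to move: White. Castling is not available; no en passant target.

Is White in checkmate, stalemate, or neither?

checkmate

White to move; white king on a8.
In check: yes, from the black rook on a7.
King squares — a7: attacked by Ka6; b7: attacked by Ka6; b8: attacked by Bc7.
Legal moves for White: none.
In check with no legal moves → checkmate.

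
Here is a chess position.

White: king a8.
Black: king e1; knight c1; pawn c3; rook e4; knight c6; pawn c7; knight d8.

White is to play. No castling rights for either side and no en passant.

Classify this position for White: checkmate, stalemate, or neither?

stalemate

White to move; white king on a8.
In check: no.
King squares — a7: attacked by Nc6; b7: attacked by Nd8; b8: attacked by Nc6.
Legal moves for White: none.
Not in check and no legal moves → stalemate.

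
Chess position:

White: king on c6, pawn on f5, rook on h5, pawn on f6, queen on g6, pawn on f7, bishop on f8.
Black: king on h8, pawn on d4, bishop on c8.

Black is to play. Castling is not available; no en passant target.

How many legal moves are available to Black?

Black to move; king on h8.
In check: yes, from the white rook on h5.
Legal moves: none.
Count: 0.

0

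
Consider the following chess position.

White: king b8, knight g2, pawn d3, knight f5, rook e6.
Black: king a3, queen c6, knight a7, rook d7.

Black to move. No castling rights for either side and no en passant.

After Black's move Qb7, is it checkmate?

yes

After Qb7: white king on b8; in check: yes, from the black queen on b7.
King squares — a7: attacked by Qb7; b7: attacked by Rd7; c7: attacked by Qb7; a8: attacked by Qb7; c8: attacked by Na7.
White has no legal moves → checkmate.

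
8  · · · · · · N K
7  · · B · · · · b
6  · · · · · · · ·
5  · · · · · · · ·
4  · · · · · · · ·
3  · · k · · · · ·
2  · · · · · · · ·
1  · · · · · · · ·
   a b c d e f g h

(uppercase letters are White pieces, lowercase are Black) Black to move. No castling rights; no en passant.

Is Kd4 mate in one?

no

After Kd4: white king on h8; in check: no.
White is not in check, so this cannot be checkmate.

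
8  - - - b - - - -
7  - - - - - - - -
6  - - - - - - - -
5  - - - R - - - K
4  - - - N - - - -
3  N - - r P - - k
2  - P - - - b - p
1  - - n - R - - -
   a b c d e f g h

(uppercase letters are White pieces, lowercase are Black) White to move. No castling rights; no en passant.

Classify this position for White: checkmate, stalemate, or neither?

White to move; white king on h5.
In check: no.
Legal moves for White include: Kh6, Kg6, Rxd8, Rd7, Rd6, Rg5, Rf5, Re5, Rc5, Rb5, Ra5, Ne6, Nc6, Nf5, Ndb5, Nf3, Nb3, Ne2, ... (list truncated; more exist).
White has legal moves and is not in check → neither.

neither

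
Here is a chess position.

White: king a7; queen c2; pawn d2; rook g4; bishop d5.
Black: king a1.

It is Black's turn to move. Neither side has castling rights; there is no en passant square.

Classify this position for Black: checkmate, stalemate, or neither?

Black to move; black king on a1.
In check: no.
King squares — b1: attacked by Qc2; a2: attacked by Qc2; b2: attacked by Qc2.
Legal moves for Black: none.
Not in check and no legal moves → stalemate.

stalemate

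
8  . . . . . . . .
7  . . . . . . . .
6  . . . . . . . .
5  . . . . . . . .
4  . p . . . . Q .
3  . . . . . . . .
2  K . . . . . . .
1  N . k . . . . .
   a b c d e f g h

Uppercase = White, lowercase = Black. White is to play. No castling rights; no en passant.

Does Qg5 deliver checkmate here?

no

After Qg5: black king on c1; in check: yes, from the white queen on g5.
Black has 1 legal reply: Kd1.
In check but a legal move exists → not checkmate.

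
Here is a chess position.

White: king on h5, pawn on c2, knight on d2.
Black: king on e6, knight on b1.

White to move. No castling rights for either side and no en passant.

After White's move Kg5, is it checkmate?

After Kg5: black king on e6; in check: no.
Black is not in check, so this cannot be checkmate.

no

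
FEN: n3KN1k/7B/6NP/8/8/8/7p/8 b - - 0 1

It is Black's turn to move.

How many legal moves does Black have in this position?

0

Black to move; king on h8.
In check: yes, from the white knight on g6.
Legal moves: none.
Count: 0.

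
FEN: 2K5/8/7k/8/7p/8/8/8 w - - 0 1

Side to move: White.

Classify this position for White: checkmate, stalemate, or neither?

neither

White to move; white king on c8.
In check: no.
Legal moves for White: Kd8, Kb8, Kd7, Kc7, Kb7.
White has 5 legal moves and is not in check → neither.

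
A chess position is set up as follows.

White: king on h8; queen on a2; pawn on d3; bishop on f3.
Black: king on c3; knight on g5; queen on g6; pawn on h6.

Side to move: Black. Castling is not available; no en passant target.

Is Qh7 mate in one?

After Qh7: white king on h8; in check: yes, from the black queen on h7.
King squares — g7: attacked by Qh7; h7: attacked by Ng5; g8: attacked by Qh7.
White has no legal moves → checkmate.

yes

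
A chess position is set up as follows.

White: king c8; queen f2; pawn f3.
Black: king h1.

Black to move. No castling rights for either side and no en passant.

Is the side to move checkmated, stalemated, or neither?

stalemate

Black to move; black king on h1.
In check: no.
King squares — g1: attacked by Qf2; g2: attacked by Qf2; h2: attacked by Qf2.
Legal moves for Black: none.
Not in check and no legal moves → stalemate.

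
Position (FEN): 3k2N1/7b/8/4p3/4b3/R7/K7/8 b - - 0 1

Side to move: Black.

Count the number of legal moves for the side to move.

Black to move; king on d8.
In check: no.
Legal moves: Ke8, Kc8, Kd7, Kc7, Bxg8+, Bhg6, Bhf5, Ba8, Bb7, Beg6, Bc6, Bef5, Bd5+, Bf3, Bd3, Bg2, Bc2, Bh1, Bb1+.
Count: 19.

19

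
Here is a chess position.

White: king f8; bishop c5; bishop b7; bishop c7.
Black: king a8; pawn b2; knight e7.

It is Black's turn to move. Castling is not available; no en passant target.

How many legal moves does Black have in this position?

1

Black to move; king on a8.
In check: yes, from the white bishop on b7.
Legal moves: Kxb7.
Count: 1.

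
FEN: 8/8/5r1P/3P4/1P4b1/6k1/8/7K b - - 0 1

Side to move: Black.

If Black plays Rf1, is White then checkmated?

yes

After Rf1: white king on h1; in check: yes, from the black rook on f1.
King squares — g1: attacked by Rf1; g2: attacked by Kg3; h2: attacked by Kg3.
White has no legal moves → checkmate.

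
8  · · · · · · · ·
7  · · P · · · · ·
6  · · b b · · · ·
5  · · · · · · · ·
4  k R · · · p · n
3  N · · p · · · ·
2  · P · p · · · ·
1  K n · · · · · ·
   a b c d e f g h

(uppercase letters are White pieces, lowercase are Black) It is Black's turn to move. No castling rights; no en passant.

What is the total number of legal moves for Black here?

3

Black to move; king on a4.
In check: yes, from the white rook on b4.
Legal moves: Ka5, Kxb4, Bxb4.
Count: 3.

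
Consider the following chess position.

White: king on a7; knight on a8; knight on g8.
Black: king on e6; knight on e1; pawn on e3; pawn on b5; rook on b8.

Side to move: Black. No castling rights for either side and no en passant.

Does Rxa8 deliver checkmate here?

no

After Rxa8: white king on a7; in check: yes, from the black rook on a8.
White has 3 legal replies: Kxa8, Kb7, Kb6.
In check but a legal move exists → not checkmate.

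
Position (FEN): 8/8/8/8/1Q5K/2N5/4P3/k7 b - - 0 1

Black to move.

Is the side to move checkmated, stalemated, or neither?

Black to move; black king on a1.
In check: no.
King squares — b1: attacked by Nc3; a2: attacked by Nc3; b2: attacked by Qb4.
Legal moves for Black: none.
Not in check and no legal moves → stalemate.

stalemate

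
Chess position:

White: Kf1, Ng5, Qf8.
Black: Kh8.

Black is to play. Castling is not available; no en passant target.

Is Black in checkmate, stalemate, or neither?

checkmate

Black to move; black king on h8.
In check: yes, from the white queen on f8.
King squares — g7: attacked by Qf8; h7: attacked by Ng5; g8: attacked by Qf8.
Legal moves for Black: none.
In check with no legal moves → checkmate.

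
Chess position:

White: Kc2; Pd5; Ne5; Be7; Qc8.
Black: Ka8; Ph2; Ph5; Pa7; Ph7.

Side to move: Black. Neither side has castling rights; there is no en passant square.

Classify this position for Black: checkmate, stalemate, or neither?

checkmate

Black to move; black king on a8.
In check: yes, from the white queen on c8.
King squares — a7: own pawn; b7: attacked by Qc8; b8: attacked by Qc8.
Legal moves for Black: none.
In check with no legal moves → checkmate.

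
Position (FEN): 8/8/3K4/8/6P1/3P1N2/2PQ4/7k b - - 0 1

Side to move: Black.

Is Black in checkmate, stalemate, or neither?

Black to move; black king on h1.
In check: no.
King squares — g1: attacked by Nf3; g2: attacked by Qd2; h2: attacked by Qd2.
Legal moves for Black: none.
Not in check and no legal moves → stalemate.

stalemate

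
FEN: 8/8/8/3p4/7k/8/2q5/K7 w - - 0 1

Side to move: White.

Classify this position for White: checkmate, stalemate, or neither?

White to move; white king on a1.
In check: no.
King squares — b1: attacked by Qc2; a2: attacked by Qc2; b2: attacked by Qc2.
Legal moves for White: none.
Not in check and no legal moves → stalemate.

stalemate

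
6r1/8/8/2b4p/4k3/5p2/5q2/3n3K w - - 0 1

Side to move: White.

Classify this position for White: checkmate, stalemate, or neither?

stalemate

White to move; white king on h1.
In check: no.
King squares — g1: attacked by Qf2; g2: attacked by Qf2; h2: attacked by Qf2.
Legal moves for White: none.
Not in check and no legal moves → stalemate.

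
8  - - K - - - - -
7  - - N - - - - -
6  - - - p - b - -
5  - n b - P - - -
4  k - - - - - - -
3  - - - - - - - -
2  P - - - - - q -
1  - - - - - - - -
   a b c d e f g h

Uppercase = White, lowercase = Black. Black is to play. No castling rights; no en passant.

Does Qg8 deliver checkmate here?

no

After Qg8: white king on c8; in check: yes, from the black queen on g8.
White has 3 legal replies: Kd7, Kb7, Ne8.
In check but a legal move exists → not checkmate.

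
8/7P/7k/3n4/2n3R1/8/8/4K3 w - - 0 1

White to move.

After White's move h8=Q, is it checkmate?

After h8=Q: black king on h6; in check: yes, from the white queen on h8.
King squares — g5: attacked by Rg4; h5: attacked by Qh8; g6: attacked by Rg4; g7: attacked by Rg4; h7: attacked by Qh8.
Black has no legal moves → checkmate.

yes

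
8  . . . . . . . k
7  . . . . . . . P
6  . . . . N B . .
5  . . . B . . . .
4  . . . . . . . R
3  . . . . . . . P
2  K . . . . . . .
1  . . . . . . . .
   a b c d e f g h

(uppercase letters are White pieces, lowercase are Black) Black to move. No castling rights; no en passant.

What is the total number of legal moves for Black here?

0

Black to move; king on h8.
In check: yes, from the white bishop on f6.
Legal moves: none.
Count: 0.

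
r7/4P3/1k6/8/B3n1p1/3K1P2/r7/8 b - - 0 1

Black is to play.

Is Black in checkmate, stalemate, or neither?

Black to move; black king on b6.
In check: no.
Legal moves for Black include: Rh8, Rg8, Rf8, Re8, Rd8+, Rc8, Rb8, Ra7, Ra6, Ra5, R8xa4, Kc7, Kb7, Ka7, Ka6, Kc5, Ka5, Nf6, ... (list truncated; more exist).
Black has legal moves and is not in check → neither.

neither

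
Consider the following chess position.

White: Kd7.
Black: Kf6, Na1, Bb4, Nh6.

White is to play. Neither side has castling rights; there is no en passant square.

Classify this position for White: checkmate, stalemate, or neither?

White to move; white king on d7.
In check: no.
Legal moves for White: Ke8, Kd8, Kc8, Kc7, Kc6.
White has 5 legal moves and is not in check → neither.

neither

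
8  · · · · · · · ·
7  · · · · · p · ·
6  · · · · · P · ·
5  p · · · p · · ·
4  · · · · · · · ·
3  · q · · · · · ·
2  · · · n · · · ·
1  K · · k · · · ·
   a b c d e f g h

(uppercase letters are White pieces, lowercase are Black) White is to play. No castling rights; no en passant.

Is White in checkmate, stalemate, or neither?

stalemate

White to move; white king on a1.
In check: no.
King squares — b1: attacked by Nd2; a2: attacked by Qb3; b2: attacked by Qb3.
Legal moves for White: none.
Not in check and no legal moves → stalemate.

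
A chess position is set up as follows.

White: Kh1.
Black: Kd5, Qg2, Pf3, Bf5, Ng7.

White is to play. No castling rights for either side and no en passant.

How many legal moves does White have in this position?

0

White to move; king on h1.
In check: yes, from the black queen on g2.
Legal moves: none.
Count: 0.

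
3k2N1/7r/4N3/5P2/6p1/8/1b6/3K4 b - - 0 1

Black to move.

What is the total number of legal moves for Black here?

3

Black to move; king on d8.
In check: yes, from the white knight on e6.
Legal moves: Ke8, Kc8, Kd7.
Count: 3.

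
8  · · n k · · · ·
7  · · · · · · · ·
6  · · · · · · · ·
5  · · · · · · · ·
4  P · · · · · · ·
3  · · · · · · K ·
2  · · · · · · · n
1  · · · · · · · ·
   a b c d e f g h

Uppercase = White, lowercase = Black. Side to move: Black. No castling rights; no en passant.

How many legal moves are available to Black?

Black to move; king on d8.
In check: no.
Legal moves: Ke8, Ke7, Kd7, Kc7, Ne7, Na7, Nd6, Nb6, Ng4, Nf3, Nf1+.
Count: 11.

11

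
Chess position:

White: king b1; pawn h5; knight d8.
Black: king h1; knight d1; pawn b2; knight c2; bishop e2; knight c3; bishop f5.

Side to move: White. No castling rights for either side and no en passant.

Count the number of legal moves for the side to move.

0

White to move; king on b1.
In check: yes, from the black knight on c3.
Legal moves: none.
Count: 0.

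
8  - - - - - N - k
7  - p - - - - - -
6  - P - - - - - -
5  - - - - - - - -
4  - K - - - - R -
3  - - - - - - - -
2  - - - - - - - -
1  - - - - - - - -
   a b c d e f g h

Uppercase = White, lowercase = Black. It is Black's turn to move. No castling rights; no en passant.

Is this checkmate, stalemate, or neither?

Black to move; black king on h8.
In check: no.
King squares — g7: attacked by Rg4; h7: attacked by Nf8; g8: attacked by Rg4.
Legal moves for Black: none.
Not in check and no legal moves → stalemate.

stalemate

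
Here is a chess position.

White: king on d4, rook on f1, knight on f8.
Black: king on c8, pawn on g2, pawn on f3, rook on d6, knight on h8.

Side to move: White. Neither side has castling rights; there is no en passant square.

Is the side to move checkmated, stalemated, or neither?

White to move; white king on d4.
In check: yes, from the black rook on d6.
Legal moves for White: Ke5, Kc5, Ke4, Kc4, Ke3, Kc3.
White is in check but has 6 legal moves → neither.

neither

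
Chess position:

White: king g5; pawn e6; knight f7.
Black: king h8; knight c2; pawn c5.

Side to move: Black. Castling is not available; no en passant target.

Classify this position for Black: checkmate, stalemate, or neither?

neither

Black to move; black king on h8.
In check: yes, from the white knight on f7.
King squares — g7: available; h7: available; g8: available.
Legal moves for Black: Kg8, Kh7, Kg7.
Black is in check but has 3 legal moves → neither.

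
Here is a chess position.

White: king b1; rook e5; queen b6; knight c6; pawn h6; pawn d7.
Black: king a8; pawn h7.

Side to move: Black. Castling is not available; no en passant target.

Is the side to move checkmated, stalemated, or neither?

stalemate

Black to move; black king on a8.
In check: no.
King squares — a7: attacked by Qb6; b7: attacked by Qb6; b8: attacked by Qb6.
Legal moves for Black: none.
Not in check and no legal moves → stalemate.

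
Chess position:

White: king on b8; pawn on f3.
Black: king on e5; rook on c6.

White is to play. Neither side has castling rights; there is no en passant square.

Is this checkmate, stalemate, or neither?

White to move; white king on b8.
In check: no.
Legal moves for White: Ka8, Kb7, Ka7, f4+.
White has 4 legal moves and is not in check → neither.

neither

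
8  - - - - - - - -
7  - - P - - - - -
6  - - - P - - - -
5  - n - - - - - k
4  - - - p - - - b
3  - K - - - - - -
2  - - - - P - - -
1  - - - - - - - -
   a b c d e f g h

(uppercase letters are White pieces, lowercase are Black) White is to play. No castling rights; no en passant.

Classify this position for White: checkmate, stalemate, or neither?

White to move; white king on b3.
In check: no.
Legal moves for White: Kc4, Kb4, Ka4, Kc2, Kb2, Ka2, c8=Q, c8=R, c8=B, c8=N, d7, e3, e4.
White has 13 legal moves and is not in check → neither.

neither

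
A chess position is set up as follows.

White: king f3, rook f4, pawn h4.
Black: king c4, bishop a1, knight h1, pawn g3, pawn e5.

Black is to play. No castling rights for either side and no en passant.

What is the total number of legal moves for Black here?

Black to move; king on c4.
In check: yes, from the white rook on f4.
Legal moves: Kd5, Kc5, Kb5, Kd3, Kc3, Kb3, Bd4, exf4, e4+.
Count: 9.

9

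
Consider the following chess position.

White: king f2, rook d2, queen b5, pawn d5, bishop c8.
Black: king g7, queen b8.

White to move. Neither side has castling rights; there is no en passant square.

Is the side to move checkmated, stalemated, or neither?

White to move; white king on f2.
In check: no.
Legal moves for White include: Bd7, Bb7, Be6, Ba6, Bf5, Bg4, Bh3, Qe8, Qxb8, Qd7+, Qb7+, Qc6, Qb6, Qa6, Qc5, Qa5, Qc4, Qb4, ... (list truncated; more exist).
White has legal moves and is not in check → neither.

neither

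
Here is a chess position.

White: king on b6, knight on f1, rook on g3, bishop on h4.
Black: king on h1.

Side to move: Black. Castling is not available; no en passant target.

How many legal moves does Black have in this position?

0

Black to move; king on h1.
In check: no.
Legal moves: none.
Count: 0.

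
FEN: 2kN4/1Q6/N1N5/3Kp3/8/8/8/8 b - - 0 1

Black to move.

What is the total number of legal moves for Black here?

0

Black to move; king on c8.
In check: yes, from the white queen on b7.
Legal moves: none.
Count: 0.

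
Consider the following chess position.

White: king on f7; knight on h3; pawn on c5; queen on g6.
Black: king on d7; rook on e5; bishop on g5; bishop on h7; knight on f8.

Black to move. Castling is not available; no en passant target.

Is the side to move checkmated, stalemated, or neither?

neither

Black to move; black king on d7.
In check: no.
Legal moves for Black include: Nxg6, Ne6, Bg8+, Bxg6+, Kd8, Kc8, Kc7, Bd8, Be7, Bh6, Bf6, Bh4, Bf4, Be3, Bd2, Bc1, Re8, Re7+, ... (list truncated; more exist).
Black has legal moves and is not in check → neither.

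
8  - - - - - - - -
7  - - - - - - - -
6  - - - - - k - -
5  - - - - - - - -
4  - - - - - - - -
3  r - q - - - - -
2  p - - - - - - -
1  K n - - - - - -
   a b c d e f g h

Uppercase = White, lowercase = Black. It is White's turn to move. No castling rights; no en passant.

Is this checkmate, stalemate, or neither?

checkmate

White to move; white king on a1.
In check: yes, from the black queen on c3.
King squares — b1: attacked by Pa2; a2: attacked by Ra3; b2: attacked by Qc3.
Legal moves for White: none.
In check with no legal moves → checkmate.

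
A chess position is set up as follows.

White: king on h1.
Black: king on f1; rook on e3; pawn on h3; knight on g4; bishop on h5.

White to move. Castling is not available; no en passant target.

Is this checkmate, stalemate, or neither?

White to move; white king on h1.
In check: no.
King squares — g1: attacked by Kf1; g2: attacked by Kf1; h2: attacked by Ng4.
Legal moves for White: none.
Not in check and no legal moves → stalemate.

stalemate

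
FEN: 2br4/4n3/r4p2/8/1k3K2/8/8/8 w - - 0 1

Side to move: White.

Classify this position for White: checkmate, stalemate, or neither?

neither

White to move; white king on f4.
In check: no.
Legal moves for White: Ke4, Kg3, Kf3, Ke3.
White has 4 legal moves and is not in check → neither.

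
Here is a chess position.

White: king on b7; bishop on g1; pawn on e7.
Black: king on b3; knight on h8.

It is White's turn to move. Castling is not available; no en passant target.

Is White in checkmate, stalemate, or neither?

neither

White to move; white king on b7.
In check: no.
Legal moves for White include: Kc8, Kb8, Ka8, Kc7, Ka7, Kc6, Kb6, Ka6, Ba7, Bb6, Bc5, Bd4, Be3, Bh2, Bf2, e8=Q, e8=R, e8=B, ... (list truncated; more exist).
White has legal moves and is not in check → neither.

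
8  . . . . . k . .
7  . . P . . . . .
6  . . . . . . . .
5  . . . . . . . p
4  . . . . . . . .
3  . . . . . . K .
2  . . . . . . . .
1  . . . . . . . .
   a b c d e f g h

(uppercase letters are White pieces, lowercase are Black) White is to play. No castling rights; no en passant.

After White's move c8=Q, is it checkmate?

After c8=Q: black king on f8; in check: yes, from the white queen on c8.
Black has 3 legal replies: Kg7, Kf7, Ke7.
In check but a legal move exists → not checkmate.

no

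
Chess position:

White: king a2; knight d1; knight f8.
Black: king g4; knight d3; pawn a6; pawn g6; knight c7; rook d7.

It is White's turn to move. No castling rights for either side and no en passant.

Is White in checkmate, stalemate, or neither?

White to move; white king on a2.
In check: no.
Legal moves for White: Nh7, Nxd7, Nxg6, Ne6, Kb3, Ka3, Kb1, Ka1, Ne3+, Nc3, Nf2+, Nb2.
White has 12 legal moves and is not in check → neither.

neither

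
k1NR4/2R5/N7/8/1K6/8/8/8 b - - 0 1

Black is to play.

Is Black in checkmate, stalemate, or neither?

Black to move; black king on a8.
In check: no.
King squares — a7: attacked by Rc7; b7: attacked by Rc7; b8: attacked by Na6.
Legal moves for Black: none.
Not in check and no legal moves → stalemate.

stalemate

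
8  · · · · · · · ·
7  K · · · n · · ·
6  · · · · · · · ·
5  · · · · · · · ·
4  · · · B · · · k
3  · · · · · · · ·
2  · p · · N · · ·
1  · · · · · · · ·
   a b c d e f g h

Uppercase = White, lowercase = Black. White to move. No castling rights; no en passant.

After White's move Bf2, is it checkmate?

no

After Bf2: black king on h4; in check: yes, from the white bishop on f2.
Black has 4 legal replies: Kh5, Kg5, Kg4, Kh3.
In check but a legal move exists → not checkmate.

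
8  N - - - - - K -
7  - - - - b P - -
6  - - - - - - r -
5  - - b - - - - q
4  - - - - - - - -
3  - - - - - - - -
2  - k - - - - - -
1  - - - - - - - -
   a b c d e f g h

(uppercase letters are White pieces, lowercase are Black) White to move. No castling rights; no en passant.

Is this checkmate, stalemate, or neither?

checkmate

White to move; white king on g8.
In check: yes, from the black rook on g6.
King squares — f7: own pawn; g7: attacked by Rg6; h7: attacked by Qh5; f8: attacked by Be7; h8: attacked by Qh5.
Legal moves for White: none.
In check with no legal moves → checkmate.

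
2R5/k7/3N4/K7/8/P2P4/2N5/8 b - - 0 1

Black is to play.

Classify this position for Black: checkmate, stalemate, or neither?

stalemate

Black to move; black king on a7.
In check: no.
King squares — a6: attacked by Ka5; b6: attacked by Ka5; b7: attacked by Nd6; a8: attacked by Rc8; b8: attacked by Rc8.
Legal moves for Black: none.
Not in check and no legal moves → stalemate.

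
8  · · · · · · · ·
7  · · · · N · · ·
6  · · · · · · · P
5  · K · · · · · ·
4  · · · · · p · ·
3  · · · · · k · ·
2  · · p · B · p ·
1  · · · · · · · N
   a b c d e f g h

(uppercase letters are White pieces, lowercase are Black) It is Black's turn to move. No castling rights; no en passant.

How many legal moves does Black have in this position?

Black to move; king on f3.
In check: yes, from the white bishop on e2.
Legal moves: Ke4, Ke3, Kxe2.
Count: 3.

3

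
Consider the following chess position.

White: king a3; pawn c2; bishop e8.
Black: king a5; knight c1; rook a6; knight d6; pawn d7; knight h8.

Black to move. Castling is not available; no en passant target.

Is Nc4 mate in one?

yes

After Nc4: white king on a3; in check: yes, from the black knight on c4.
King squares — a2: attacked by Nc1; b2: attacked by Nc4; b3: attacked by Nc1; a4: attacked by Ka5; b4: attacked by Ka5.
White has no legal moves → checkmate.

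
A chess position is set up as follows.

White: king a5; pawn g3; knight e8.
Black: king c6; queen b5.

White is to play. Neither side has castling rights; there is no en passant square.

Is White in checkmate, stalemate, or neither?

White to move; white king on a5.
In check: yes, from the black queen on b5.
King squares — a4: attacked by Qb5; b4: attacked by Qb5; b5: attacked by Kc6; a6: attacked by Qb5; b6: attacked by Qb5.
Legal moves for White: none.
In check with no legal moves → checkmate.

checkmate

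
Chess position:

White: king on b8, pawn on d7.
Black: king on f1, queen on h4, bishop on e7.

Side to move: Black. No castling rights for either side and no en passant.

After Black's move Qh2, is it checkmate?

no

After Qh2: white king on b8; in check: yes, from the black queen on h2.
White has 4 legal replies: Kc8, Ka8, Kb7, Ka7.
In check but a legal move exists → not checkmate.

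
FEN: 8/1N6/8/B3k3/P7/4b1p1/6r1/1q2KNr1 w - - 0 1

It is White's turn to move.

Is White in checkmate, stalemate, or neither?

White to move; white king on e1.
In check: yes, from the black queen on b1.
King squares — d1: attacked by Qb1; f1: own knight; d2: attacked by Rg2; e2: attacked by Rg2; f2: attacked by Rg2.
Legal moves for White: none.
In check with no legal moves → checkmate.

checkmate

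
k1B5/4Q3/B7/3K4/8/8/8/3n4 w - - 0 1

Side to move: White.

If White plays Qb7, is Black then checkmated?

yes

After Qb7: black king on a8; in check: yes, from the white queen on b7.
King squares — a7: attacked by Qb7; b7: attacked by Ba6; b8: attacked by Qb7.
Black has no legal moves → checkmate.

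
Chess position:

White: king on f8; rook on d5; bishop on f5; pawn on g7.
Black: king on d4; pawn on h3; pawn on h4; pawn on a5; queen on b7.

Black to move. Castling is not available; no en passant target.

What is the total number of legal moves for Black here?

5

Black to move; king on d4.
In check: yes, from the white rook on d5.
Legal moves: Kxd5, Kc4, Ke3, Kc3, Qxd5.
Count: 5.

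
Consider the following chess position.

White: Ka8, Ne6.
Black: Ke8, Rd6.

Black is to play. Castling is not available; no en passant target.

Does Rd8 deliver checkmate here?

no

After Rd8: white king on a8; in check: yes, from the black rook on d8.
White has 3 legal replies: Kb7, Ka7, Nxd8.
In check but a legal move exists → not checkmate.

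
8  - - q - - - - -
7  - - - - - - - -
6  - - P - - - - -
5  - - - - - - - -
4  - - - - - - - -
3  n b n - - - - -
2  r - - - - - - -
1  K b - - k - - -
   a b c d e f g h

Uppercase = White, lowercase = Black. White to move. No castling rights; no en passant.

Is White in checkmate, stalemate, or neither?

checkmate

White to move; white king on a1.
In check: yes, from the black rook on a2.
King squares — b1: attacked by Na3; a2: attacked by Bb1; b2: attacked by Ra2.
Legal moves for White: none.
In check with no legal moves → checkmate.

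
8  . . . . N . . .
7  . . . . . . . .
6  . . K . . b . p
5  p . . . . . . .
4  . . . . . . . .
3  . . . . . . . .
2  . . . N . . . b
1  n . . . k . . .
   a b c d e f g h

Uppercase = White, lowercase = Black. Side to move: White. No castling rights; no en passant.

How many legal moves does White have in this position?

16

White to move; king on c6.
In check: no.
Legal moves: Ng7, Nc7, Nxf6, Nd6, Kd7, Kb7, Kb6, Kd5, Kc5, Kb5, Ne4, Nc4, Nf3+, Nb3, Nf1, Nb1.
Count: 16.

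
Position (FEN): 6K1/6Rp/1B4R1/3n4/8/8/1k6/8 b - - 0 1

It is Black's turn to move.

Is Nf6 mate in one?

no

After Nf6: white king on g8; in check: yes, from the black knight on f6.
White has 4 legal replies: Kh8, Kf8, Kf7, Rxf6.
In check but a legal move exists → not checkmate.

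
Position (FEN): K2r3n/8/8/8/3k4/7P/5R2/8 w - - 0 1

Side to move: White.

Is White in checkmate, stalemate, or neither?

neither

White to move; white king on a8.
In check: yes, from the black rook on d8.
King squares — a7: available; b7: available; b8: attacked by Rd8.
Legal moves for White: Kb7, Ka7.
White is in check but has 2 legal moves → neither.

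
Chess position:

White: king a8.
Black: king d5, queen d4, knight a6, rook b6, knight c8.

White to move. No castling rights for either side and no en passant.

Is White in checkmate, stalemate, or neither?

White to move; white king on a8.
In check: no.
King squares — a7: attacked by Nc8; b7: attacked by Rb6; b8: attacked by Na6.
Legal moves for White: none.
Not in check and no legal moves → stalemate.

stalemate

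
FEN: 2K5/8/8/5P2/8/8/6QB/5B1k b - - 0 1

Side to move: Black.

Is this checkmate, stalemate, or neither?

checkmate

Black to move; black king on h1.
In check: yes, from the white queen on g2.
King squares — g1: attacked by Qg2; g2: attacked by Bf1; h2: attacked by Qg2.
Legal moves for Black: none.
In check with no legal moves → checkmate.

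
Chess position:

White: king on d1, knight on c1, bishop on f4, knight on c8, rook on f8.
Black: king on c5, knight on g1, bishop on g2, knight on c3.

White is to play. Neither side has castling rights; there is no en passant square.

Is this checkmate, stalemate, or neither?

neither

White to move; white king on d1.
In check: yes, from the black knight on c3.
Legal moves for White: Kd2, Kc2, Ke1.
White is in check but has 3 legal moves → neither.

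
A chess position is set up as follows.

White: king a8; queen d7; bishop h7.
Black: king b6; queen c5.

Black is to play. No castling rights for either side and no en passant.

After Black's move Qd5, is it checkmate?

After Qd5: white king on a8; in check: yes, from the black queen on d5.
White has 4 legal replies: Kb8, Qb7+, Qc6+, Qxd5.
In check but a legal move exists → not checkmate.

no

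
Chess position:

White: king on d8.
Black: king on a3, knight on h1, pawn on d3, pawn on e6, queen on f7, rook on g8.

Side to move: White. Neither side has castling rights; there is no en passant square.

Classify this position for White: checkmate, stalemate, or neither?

White to move; white king on d8.
In check: yes, from the black rook on g8.
King squares — c7: attacked by Qf7; d7: attacked by Qf7; e7: attacked by Qf7; c8: attacked by Rg8; e8: attacked by Qf7.
Legal moves for White: none.
In check with no legal moves → checkmate.

checkmate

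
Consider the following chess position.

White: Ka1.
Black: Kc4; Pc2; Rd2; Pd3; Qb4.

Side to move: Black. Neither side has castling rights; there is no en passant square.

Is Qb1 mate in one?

After Qb1: white king on a1; in check: yes, from the black queen on b1.
King squares — b1: attacked by Pc2; a2: attacked by Qb1; b2: attacked by Qb1.
White has no legal moves → checkmate.

yes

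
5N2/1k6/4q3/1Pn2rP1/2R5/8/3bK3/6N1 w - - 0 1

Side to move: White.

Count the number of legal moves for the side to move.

4

White to move; king on e2.
In check: yes, from the black queen on e6.
Legal moves: Kxd2, Kd1, Nxe6, Re4.
Count: 4.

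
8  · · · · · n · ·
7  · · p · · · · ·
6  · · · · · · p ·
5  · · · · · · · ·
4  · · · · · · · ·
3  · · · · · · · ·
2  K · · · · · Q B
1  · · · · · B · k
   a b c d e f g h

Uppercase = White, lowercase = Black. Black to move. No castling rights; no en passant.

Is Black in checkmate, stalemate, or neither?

Black to move; black king on h1.
In check: yes, from the white queen on g2.
King squares — g1: attacked by Qg2; g2: attacked by Bf1; h2: attacked by Qg2.
Legal moves for Black: none.
In check with no legal moves → checkmate.

checkmate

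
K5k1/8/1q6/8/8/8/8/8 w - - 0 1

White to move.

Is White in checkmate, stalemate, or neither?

White to move; white king on a8.
In check: no.
King squares — a7: attacked by Qb6; b7: attacked by Qb6; b8: attacked by Qb6.
Legal moves for White: none.
Not in check and no legal moves → stalemate.

stalemate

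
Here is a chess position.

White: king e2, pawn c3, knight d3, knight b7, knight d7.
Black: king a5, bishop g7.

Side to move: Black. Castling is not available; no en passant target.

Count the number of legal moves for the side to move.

3

Black to move; king on a5.
In check: yes, from the white knight on b7.
Legal moves: Ka6, Kb5, Ka4.
Count: 3.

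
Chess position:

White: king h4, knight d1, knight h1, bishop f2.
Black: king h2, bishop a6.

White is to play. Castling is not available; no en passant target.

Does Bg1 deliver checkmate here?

After Bg1: black king on h2; in check: yes, from the white bishop on g1.
Black has 3 legal replies: Kg2, Kxh1, Kxg1.
In check but a legal move exists → not checkmate.

no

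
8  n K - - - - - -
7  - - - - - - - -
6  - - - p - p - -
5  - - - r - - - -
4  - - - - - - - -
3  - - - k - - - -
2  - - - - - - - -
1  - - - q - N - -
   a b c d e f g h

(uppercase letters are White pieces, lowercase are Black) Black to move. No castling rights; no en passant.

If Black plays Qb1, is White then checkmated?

no

After Qb1: white king on b8; in check: yes, from the black queen on b1.
White has 3 legal replies: Kc8, Kxa8, Ka7.
In check but a legal move exists → not checkmate.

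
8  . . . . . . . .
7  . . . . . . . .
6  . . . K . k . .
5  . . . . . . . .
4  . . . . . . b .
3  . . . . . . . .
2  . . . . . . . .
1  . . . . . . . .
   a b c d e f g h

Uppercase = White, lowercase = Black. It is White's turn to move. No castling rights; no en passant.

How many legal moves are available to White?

White to move; king on d6.
In check: no.
Legal moves: Kc7, Kc6, Kd5, Kc5.
Count: 4.

4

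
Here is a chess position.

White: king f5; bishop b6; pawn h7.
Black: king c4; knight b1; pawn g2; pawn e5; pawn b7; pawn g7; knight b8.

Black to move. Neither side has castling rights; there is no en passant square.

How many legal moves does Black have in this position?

19

Black to move; king on c4.
In check: no.
Legal moves: Nd7, Nc6, Na6, Kd5, Kb5, Kb4, Kd3, Kc3, Kb3, Nc3, Na3, Nd2, g6+, e4, g1=Q, g1=R, g1=B, g1=N, g5.
Count: 19.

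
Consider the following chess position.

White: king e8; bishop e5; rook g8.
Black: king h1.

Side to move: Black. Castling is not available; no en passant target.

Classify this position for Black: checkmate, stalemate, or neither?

Black to move; black king on h1.
In check: no.
King squares — g1: attacked by Rg8; g2: attacked by Rg8; h2: attacked by Be5.
Legal moves for Black: none.
Not in check and no legal moves → stalemate.

stalemate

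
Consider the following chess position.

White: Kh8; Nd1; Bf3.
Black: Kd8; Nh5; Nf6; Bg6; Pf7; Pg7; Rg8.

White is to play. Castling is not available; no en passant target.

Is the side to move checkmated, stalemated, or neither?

White to move; white king on h8.
In check: yes, from the black rook on g8.
King squares — g7: attacked by Nh5; h7: attacked by Nf6; g8: attacked by Nf6.
Legal moves for White: none.
In check with no legal moves → checkmate.

checkmate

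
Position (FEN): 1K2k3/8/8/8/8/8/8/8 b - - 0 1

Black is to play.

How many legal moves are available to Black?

Black to move; king on e8.
In check: no.
Legal moves: Kf8, Kd8, Kf7, Ke7, Kd7.
Count: 5.

5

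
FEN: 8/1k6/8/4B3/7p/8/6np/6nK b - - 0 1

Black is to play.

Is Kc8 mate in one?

After Kc8: white king on h1; in check: no.
White is not in check, so this cannot be checkmate.

no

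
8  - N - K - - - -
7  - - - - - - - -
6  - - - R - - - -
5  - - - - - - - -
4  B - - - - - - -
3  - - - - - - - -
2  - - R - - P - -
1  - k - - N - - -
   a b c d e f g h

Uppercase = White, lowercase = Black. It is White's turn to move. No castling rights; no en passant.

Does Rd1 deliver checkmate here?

After Rd1: black king on b1; in check: yes, from the white rook on d1.
King squares — a1: attacked by Rd1; c1: attacked by Rd1; a2: attacked by Rc2; b2: attacked by Rc2; c2: attacked by Ne1.
Black has no legal moves → checkmate.

yes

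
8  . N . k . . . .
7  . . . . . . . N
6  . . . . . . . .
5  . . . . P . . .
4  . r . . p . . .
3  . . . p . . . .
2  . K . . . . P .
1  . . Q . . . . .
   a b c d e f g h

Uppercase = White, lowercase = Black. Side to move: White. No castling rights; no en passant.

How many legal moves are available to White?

White to move; king on b2.
In check: yes, from the black rook on b4.
Legal moves: Kc3, Ka3, Ka2, Ka1.
Count: 4.

4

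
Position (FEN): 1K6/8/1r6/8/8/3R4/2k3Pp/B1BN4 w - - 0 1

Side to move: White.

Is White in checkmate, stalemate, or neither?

neither

White to move; white king on b8.
In check: yes, from the black rook on b6.
King squares — a7: available; b7: attacked by Rb6; c7: available; a8: available; c8: available.
Legal moves for White: Kc8, Ka8, Kc7, Ka7.
White is in check but has 4 legal moves → neither.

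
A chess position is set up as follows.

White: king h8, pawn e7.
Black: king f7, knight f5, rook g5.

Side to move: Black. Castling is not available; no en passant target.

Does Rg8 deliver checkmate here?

no

After Rg8: white king on h8; in check: yes, from the black rook on g8.
White has 1 legal reply: Kh7.
In check but a legal move exists → not checkmate.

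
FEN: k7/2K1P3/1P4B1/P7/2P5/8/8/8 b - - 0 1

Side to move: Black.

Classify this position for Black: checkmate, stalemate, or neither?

stalemate

Black to move; black king on a8.
In check: no.
King squares — a7: attacked by Pb6; b7: attacked by Kc7; b8: attacked by Kc7.
Legal moves for Black: none.
Not in check and no legal moves → stalemate.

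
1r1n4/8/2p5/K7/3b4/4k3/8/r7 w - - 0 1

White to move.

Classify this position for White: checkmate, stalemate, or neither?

checkmate

White to move; white king on a5.
In check: yes, from the black rook on a1.
King squares — a4: attacked by Ra1; b4: attacked by Rb8; b5: attacked by Pc6; a6: attacked by Ra1; b6: attacked by Bd4.
Legal moves for White: none.
In check with no legal moves → checkmate.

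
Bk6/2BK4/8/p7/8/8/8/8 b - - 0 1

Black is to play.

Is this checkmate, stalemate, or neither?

neither

Black to move; black king on b8.
In check: yes, from the white bishop on c7.
Legal moves for Black: Kxa8, Ka7.
Black is in check but has 2 legal moves → neither.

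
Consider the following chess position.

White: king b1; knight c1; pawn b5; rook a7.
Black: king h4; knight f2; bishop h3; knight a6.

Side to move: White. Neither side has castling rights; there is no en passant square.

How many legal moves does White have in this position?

White to move; king on b1.
In check: no.
Legal moves: Ra8, Rh7+, Rg7, Rf7, Re7, Rd7, Rc7, Rb7, Rxa6, Nd3, Nb3, Ne2, Na2, Kc2, Kb2, Ka2, Ka1, bxa6, b6.
Count: 19.

19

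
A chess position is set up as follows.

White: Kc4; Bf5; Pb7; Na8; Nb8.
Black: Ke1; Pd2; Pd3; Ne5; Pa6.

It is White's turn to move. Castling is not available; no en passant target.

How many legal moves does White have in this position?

White to move; king on c4.
In check: yes, from the black knight on e5.
Legal moves: Kd5, Kc5, Kd4, Kb4, Kc3, Kb3.
Count: 6.

6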